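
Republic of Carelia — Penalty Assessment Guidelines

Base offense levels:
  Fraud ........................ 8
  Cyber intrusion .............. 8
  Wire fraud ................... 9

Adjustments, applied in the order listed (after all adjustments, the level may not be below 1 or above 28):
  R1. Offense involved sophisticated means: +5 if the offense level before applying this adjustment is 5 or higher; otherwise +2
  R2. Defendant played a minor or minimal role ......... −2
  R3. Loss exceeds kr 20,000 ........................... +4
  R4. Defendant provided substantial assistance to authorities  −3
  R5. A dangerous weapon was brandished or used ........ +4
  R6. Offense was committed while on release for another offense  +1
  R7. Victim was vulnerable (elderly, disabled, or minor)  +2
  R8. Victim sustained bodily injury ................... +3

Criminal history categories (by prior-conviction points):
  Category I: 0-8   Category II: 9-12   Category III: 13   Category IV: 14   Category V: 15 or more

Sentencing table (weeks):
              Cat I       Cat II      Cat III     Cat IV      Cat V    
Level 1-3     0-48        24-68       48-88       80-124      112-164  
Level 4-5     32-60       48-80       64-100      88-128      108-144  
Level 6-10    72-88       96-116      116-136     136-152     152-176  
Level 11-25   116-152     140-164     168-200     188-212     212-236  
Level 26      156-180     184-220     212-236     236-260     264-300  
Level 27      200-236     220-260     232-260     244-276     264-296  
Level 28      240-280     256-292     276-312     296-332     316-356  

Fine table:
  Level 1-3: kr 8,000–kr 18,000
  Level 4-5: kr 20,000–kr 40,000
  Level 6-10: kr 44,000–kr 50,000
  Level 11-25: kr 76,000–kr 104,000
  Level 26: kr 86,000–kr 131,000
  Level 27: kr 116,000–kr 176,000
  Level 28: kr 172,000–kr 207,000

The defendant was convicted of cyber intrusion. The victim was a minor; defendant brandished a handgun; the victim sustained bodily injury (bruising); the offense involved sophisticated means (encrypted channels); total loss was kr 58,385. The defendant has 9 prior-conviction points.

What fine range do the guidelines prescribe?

Base offense level for cyber intrusion: 8.
R1 applies (level before this adjustment is 8 ≥ 5, so +5): 8 + 5 = 13.
R3 applies: 13 + 4 = 17.
R4 does not apply.
R5 applies: 17 + 4 = 21.
R6 does not apply.
R7 applies: 21 + 2 = 23.
R8 applies: 23 + 3 = 26.
Final offense level: 26.
Level 26 falls in the 26 band.
Fine table: Level 26 → kr 86,000–kr 131,000.

kr 86,000–kr 131,000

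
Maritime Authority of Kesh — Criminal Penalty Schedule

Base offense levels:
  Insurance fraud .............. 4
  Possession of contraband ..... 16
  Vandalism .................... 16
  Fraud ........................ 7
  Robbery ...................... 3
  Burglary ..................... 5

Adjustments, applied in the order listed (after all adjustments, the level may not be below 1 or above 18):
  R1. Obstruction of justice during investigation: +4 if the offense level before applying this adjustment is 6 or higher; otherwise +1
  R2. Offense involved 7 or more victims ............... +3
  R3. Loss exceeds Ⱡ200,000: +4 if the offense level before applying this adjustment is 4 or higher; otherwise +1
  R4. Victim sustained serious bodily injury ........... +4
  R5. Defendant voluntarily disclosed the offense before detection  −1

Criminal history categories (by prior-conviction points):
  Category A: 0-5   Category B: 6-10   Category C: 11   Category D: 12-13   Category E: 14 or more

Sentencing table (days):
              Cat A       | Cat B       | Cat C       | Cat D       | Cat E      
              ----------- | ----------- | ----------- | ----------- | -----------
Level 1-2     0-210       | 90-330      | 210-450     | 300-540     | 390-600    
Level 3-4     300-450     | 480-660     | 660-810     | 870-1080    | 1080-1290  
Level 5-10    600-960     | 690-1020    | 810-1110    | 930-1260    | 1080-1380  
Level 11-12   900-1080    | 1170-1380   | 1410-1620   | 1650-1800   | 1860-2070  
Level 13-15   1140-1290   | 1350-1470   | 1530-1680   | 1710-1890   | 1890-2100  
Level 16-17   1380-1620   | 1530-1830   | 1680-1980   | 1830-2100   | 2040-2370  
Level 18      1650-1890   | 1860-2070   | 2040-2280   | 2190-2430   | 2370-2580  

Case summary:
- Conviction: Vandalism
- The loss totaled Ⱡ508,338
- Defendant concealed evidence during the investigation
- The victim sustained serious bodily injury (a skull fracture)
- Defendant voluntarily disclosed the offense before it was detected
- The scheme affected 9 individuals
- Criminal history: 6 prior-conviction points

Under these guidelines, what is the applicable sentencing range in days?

Base offense level for vandalism: 16.
R1 applies (level before this adjustment is 16 ≥ 6, so +4): 16 + 4 = 20.
R2 applies: 20 + 3 = 23.
R3 applies (level before this adjustment is 23 ≥ 4, so +4): 23 + 4 = 27.
R4 applies: 27 + 4 = 31.
R5 applies: 31 − 1 = 30.
Level 30 exceeds the maximum of 18; capped at 18.
Final offense level: 18.
Criminal history: 6 prior points → Category B (6-10).
Level 18 falls in the 18 band.
Grid: Level 18 × Category B = 1860-2070 days.

1860-2070 days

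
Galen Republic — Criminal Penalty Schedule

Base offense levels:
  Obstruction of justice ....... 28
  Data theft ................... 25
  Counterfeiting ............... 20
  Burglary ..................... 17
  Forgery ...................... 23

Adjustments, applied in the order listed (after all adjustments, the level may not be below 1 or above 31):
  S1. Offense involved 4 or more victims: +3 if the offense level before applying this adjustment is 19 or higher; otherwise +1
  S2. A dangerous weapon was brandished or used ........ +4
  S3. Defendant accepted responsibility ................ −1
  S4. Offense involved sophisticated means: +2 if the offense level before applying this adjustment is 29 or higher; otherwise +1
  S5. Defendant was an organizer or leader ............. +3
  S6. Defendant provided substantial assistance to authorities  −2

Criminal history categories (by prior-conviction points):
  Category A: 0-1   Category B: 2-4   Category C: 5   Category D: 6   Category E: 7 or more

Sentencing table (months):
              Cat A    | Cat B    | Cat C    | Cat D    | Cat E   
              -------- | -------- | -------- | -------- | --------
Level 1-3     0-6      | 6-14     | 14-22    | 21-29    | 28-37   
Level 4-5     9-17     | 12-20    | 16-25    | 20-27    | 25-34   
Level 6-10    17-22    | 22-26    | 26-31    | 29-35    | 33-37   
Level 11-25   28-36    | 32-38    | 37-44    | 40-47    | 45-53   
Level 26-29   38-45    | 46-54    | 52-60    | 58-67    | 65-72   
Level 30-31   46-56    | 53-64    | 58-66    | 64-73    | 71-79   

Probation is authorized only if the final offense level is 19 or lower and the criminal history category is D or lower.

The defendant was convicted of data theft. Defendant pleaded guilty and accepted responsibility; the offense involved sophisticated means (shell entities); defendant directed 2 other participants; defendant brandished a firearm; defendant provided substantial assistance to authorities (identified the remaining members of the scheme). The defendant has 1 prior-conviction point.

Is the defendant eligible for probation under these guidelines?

No

Base offense level for data theft: 25.
S2 applies: 25 + 4 = 29.
S3 applies: 29 − 1 = 28.
S4 applies (level before this adjustment is 28 < 29, so +1): 28 + 1 = 29.
S5 applies: 29 + 3 = 32.
S6 applies: 32 − 2 = 30.
Final offense level: 30.
Criminal history: 1 prior point → Category A (0-1).
Level 30 falls in the 30-31 band.
Grid: Level 30-31 × Category A = 46-56 months.
Probation check: level 30 > 19 and category A ≤ D → not eligible.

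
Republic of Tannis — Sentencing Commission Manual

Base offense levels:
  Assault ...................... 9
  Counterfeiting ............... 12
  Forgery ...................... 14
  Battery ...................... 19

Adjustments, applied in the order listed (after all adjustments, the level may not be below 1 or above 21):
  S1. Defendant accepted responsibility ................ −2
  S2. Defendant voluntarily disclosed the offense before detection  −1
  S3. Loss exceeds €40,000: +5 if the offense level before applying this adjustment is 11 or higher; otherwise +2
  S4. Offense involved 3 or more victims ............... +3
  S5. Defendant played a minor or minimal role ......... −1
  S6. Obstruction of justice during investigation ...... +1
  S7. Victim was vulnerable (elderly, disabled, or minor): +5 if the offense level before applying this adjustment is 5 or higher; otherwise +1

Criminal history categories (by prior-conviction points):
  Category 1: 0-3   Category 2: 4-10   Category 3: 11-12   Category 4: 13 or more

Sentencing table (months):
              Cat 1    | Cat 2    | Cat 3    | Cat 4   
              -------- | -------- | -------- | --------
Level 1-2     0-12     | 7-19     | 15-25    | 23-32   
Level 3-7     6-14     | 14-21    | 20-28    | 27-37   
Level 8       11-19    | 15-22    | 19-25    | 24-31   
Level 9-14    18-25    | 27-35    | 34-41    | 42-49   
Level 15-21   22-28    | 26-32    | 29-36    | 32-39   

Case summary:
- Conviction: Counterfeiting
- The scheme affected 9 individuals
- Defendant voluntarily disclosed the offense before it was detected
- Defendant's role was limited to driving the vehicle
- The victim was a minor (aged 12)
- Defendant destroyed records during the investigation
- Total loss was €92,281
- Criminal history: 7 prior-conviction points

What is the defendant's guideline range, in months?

26-32 months

Base offense level for counterfeiting: 12.
S1 does not apply.
S2 applies: 12 − 1 = 11.
S3 applies (level before this adjustment is 11 ≥ 11, so +5): 11 + 5 = 16.
S4 applies: 16 + 3 = 19.
S5 applies: 19 − 1 = 18.
S6 applies: 18 + 1 = 19.
S7 applies (level before this adjustment is 19 ≥ 5, so +5): 19 + 5 = 24.
Level 24 exceeds the maximum of 21; capped at 21.
Final offense level: 21.
Criminal history: 7 prior points → Category 2 (4-10).
Level 21 falls in the 15-21 band.
Grid: Level 15-21 × Category 2 = 26-32 months.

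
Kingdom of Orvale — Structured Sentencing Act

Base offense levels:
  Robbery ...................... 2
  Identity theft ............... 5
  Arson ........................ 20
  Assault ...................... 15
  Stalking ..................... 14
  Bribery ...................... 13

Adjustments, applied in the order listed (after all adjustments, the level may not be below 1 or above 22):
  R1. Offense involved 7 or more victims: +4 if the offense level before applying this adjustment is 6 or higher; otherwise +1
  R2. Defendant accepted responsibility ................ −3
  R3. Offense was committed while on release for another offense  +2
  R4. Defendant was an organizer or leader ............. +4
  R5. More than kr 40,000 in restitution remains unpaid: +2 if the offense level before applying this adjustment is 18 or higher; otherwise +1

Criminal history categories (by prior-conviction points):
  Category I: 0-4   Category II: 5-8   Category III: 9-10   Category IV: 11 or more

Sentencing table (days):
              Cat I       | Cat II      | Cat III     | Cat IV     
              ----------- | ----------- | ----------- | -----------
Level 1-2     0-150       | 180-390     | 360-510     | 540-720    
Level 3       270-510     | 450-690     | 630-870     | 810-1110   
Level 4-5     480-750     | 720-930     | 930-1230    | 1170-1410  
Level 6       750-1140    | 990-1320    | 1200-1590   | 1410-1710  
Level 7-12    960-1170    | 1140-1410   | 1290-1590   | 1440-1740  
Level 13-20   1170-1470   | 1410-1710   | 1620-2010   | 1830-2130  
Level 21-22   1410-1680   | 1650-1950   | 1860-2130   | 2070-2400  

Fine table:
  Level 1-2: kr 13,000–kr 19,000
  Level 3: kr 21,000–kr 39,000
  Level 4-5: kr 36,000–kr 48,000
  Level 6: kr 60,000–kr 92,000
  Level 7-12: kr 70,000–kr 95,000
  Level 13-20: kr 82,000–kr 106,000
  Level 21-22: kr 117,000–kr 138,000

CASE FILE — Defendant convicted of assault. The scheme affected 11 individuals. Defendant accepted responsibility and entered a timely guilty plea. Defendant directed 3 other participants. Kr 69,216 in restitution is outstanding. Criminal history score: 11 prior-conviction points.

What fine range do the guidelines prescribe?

Base offense level for assault: 15.
R1 applies (level before this adjustment is 15 ≥ 6, so +4): 15 + 4 = 19.
R2 applies: 19 − 3 = 16.
R4 applies: 16 + 4 = 20.
R5 applies (level before this adjustment is 20 ≥ 18, so +2): 20 + 2 = 22.
Final offense level: 22.
Level 22 falls in the 21-22 band.
Fine table: Level 21-22 → kr 117,000–kr 138,000.

kr 117,000–kr 138,000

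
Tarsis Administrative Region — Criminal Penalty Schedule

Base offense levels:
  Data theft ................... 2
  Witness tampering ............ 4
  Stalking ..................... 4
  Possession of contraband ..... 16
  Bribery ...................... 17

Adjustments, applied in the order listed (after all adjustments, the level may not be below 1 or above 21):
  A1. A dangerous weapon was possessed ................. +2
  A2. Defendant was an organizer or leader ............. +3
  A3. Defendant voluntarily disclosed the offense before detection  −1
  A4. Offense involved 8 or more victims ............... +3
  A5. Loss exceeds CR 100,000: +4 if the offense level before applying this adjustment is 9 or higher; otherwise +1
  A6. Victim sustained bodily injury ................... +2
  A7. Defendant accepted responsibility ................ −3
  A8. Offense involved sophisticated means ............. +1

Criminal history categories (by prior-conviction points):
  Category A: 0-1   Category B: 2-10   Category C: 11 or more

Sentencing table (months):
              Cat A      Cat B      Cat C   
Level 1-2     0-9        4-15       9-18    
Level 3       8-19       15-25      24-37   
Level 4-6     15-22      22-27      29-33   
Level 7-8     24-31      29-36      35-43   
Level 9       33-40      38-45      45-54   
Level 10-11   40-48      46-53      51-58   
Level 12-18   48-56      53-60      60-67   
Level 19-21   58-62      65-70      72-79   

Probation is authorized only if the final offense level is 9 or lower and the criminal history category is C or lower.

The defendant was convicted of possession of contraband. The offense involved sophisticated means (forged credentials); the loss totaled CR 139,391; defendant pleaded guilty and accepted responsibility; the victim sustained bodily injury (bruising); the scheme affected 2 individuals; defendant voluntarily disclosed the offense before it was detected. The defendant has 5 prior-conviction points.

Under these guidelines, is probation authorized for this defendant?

No

Base offense level for possession of contraband: 16.
A1 does not apply.
A3 applies: 16 − 1 = 15.
A4 does not apply.
A5 applies (level before this adjustment is 15 ≥ 9, so +4): 15 + 4 = 19.
A6 applies: 19 + 2 = 21.
A7 applies: 21 − 3 = 18.
A8 applies: 18 + 1 = 19.
Final offense level: 19.
Criminal history: 5 prior points → Category B (2-10).
Level 19 falls in the 19-21 band.
Grid: Level 19-21 × Category B = 65-70 months.
Probation check: level 19 > 9 and category B ≤ C → not eligible.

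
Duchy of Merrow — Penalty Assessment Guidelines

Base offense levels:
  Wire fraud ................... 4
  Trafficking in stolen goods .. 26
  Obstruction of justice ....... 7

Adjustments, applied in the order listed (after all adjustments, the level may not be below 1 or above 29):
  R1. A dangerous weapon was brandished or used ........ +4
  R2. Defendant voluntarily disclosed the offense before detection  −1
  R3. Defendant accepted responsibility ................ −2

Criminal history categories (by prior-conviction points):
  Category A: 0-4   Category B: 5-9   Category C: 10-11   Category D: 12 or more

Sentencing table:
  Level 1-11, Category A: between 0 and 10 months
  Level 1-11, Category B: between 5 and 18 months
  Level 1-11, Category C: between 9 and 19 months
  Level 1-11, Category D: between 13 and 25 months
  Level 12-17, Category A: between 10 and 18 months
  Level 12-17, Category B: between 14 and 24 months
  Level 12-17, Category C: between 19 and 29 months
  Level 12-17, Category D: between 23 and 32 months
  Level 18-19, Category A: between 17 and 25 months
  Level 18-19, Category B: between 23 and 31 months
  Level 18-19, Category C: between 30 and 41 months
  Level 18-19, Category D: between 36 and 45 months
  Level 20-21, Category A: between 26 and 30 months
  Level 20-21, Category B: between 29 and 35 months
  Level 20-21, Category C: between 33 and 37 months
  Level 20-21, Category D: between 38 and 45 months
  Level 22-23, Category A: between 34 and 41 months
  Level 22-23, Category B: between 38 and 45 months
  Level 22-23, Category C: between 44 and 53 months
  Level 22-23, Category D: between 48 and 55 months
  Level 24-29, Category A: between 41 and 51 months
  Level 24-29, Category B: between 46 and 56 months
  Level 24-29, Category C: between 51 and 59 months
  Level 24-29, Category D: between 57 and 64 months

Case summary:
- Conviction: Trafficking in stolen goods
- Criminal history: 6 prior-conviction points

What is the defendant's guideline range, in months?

Base offense level for trafficking in stolen goods: 26.
Final offense level: 26.
Criminal history: 6 prior points → Category B (5-9).
Level 26 falls in the 24-29 band.
Grid: Level 24-29 × Category B = 46-56 months.

46-56 months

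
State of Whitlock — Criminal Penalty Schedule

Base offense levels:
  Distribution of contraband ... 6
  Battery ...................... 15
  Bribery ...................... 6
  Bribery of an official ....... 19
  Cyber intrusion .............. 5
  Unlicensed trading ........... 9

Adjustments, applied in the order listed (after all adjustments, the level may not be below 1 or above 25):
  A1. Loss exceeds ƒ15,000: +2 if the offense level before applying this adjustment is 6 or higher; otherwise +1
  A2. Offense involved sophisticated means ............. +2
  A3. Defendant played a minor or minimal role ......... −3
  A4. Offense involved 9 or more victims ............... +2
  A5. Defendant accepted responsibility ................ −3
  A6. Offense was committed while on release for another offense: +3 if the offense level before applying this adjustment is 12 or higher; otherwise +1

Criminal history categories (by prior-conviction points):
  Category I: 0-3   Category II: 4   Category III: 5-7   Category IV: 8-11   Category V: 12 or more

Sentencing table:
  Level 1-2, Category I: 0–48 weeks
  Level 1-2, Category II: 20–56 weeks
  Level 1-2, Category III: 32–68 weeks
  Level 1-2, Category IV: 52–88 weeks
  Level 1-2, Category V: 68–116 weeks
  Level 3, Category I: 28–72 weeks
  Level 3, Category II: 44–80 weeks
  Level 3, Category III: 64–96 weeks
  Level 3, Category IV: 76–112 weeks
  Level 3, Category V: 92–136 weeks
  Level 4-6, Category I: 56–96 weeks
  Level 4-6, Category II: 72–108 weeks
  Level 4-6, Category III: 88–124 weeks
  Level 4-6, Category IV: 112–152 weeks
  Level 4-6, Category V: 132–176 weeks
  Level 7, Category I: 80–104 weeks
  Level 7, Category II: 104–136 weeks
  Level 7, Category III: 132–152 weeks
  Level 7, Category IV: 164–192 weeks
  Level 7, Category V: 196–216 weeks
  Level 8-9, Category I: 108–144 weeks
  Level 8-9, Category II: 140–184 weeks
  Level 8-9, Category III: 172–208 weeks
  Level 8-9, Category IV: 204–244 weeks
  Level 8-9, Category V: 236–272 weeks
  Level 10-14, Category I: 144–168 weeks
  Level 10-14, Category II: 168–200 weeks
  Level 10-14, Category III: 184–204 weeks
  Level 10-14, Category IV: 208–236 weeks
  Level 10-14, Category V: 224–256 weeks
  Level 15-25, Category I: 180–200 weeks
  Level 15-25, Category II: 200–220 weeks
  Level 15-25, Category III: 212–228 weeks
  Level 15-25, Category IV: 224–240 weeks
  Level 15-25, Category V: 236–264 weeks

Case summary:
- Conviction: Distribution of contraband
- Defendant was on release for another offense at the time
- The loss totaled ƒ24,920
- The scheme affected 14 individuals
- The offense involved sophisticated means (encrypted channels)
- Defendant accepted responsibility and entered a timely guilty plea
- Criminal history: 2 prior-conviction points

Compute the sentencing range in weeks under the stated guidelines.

Base offense level for distribution of contraband: 6.
A1 applies (level before this adjustment is 6 ≥ 6, so +2): 6 + 2 = 8.
A2 applies: 8 + 2 = 10.
A3 does not apply.
A4 applies: 10 + 2 = 12.
A5 applies: 12 − 3 = 9.
A6 applies (level before this adjustment is 9 < 12, so +1): 9 + 1 = 10.
Final offense level: 10.
Criminal history: 2 prior points → Category I (0-3).
Level 10 falls in the 10-14 band.
Grid: Level 10-14 × Category I = 144-168 weeks.

144-168 weeks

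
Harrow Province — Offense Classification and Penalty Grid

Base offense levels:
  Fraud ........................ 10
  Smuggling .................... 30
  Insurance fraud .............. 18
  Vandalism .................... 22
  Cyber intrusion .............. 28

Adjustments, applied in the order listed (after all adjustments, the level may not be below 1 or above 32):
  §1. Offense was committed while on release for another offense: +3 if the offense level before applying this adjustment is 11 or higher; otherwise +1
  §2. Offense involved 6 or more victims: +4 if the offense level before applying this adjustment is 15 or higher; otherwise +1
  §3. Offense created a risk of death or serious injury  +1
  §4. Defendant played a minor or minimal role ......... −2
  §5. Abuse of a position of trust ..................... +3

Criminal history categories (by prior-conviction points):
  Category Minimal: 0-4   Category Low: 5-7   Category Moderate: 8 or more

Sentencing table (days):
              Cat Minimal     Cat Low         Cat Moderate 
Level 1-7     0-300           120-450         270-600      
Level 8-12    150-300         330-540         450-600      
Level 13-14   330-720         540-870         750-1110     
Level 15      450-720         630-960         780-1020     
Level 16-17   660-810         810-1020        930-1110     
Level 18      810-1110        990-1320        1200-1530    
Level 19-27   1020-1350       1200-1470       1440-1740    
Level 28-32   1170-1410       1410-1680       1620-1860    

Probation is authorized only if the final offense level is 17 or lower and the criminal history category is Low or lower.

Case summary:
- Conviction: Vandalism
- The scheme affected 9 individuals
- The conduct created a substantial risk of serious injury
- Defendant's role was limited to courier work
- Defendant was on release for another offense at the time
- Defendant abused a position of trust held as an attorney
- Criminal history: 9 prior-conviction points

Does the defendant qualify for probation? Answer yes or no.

No

Base offense level for vandalism: 22.
§1 applies (level before this adjustment is 22 ≥ 11, so +3): 22 + 3 = 25.
§2 applies (level before this adjustment is 25 ≥ 15, so +4): 25 + 4 = 29.
§3 applies: 29 + 1 = 30.
§4 applies: 30 − 2 = 28.
§5 applies: 28 + 3 = 31.
Final offense level: 31.
Criminal history: 9 prior points → Category Moderate (8+).
Level 31 falls in the 28-32 band.
Grid: Level 28-32 × Category Moderate = 1620-1860 days.
Probation check: level 31 > 17 and category Moderate > Low → not eligible.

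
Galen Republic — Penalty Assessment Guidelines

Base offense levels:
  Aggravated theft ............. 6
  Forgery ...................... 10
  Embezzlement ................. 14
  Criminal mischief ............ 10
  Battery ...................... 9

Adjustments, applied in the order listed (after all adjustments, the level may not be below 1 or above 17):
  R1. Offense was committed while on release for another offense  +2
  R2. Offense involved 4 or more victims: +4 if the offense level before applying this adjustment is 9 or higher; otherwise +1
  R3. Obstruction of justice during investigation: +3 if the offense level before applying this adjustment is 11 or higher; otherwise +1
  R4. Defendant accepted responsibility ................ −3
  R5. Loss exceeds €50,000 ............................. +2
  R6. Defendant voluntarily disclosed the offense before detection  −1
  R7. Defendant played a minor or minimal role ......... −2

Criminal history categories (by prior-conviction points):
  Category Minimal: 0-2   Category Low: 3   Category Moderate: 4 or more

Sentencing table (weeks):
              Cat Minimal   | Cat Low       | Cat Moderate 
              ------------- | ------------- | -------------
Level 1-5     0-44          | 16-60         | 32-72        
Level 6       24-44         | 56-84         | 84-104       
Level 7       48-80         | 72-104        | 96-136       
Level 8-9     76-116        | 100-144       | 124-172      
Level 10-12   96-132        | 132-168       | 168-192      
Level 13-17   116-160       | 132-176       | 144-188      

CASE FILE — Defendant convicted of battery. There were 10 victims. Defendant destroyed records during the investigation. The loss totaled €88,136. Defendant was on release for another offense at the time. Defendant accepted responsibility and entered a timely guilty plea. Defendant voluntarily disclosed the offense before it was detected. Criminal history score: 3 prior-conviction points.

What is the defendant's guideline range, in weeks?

132-176 weeks

Base offense level for battery: 9.
R1 applies: 9 + 2 = 11.
R2 applies (level before this adjustment is 11 ≥ 9, so +4): 11 + 4 = 15.
R3 applies (level before this adjustment is 15 ≥ 11, so +3): 15 + 3 = 18.
R4 applies: 18 − 3 = 15.
R5 applies: 15 + 2 = 17.
R6 applies: 17 − 1 = 16.
R7 does not apply.
Final offense level: 16.
Criminal history: 3 prior points → Category Low (3).
Level 16 falls in the 13-17 band.
Grid: Level 13-17 × Category Low = 132-176 weeks.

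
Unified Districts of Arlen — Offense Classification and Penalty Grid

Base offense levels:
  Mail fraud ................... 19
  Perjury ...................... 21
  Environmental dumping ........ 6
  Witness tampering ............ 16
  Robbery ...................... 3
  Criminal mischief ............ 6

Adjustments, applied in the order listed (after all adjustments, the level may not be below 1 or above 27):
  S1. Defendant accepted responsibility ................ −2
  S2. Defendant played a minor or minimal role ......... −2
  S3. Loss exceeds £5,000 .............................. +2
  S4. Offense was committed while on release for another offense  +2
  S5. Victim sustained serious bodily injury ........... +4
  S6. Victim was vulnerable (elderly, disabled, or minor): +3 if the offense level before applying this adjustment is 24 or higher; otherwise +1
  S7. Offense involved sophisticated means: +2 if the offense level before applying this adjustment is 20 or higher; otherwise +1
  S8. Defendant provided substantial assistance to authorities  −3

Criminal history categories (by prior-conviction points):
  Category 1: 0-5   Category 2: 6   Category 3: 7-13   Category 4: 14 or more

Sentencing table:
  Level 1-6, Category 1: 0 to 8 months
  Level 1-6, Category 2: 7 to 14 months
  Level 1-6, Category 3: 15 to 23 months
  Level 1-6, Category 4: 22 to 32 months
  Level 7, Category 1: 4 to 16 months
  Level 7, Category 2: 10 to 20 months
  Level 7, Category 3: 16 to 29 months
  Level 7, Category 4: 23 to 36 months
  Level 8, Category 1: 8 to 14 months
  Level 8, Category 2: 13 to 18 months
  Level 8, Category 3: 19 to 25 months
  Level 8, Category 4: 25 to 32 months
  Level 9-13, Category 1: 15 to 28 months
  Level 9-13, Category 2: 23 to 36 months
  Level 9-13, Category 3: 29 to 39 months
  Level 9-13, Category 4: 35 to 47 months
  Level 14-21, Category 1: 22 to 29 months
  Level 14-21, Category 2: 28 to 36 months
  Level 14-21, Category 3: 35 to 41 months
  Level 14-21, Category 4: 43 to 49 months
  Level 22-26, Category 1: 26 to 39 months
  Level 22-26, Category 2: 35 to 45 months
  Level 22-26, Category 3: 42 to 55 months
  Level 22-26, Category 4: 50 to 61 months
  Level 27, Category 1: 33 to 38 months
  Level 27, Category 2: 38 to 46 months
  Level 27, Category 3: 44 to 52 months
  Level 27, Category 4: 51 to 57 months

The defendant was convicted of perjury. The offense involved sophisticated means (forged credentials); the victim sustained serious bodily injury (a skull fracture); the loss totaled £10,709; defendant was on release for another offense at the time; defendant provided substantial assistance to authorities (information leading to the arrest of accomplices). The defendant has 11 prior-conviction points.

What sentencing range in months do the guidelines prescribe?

Base offense level for perjury: 21.
S1 does not apply.
S2 does not apply.
S3 applies: 21 + 2 = 23.
S4 applies: 23 + 2 = 25.
S5 applies: 25 + 4 = 29.
S6 does not apply.
S7 applies (level before this adjustment is 29 ≥ 20, so +2): 29 + 2 = 31.
S8 applies: 31 − 3 = 28.
Level 28 exceeds the maximum of 27; capped at 27.
Final offense level: 27.
Criminal history: 11 prior points → Category 3 (7-13).
Level 27 falls in the 27 band.
Grid: Level 27 × Category 3 = 44-52 months.

44-52 months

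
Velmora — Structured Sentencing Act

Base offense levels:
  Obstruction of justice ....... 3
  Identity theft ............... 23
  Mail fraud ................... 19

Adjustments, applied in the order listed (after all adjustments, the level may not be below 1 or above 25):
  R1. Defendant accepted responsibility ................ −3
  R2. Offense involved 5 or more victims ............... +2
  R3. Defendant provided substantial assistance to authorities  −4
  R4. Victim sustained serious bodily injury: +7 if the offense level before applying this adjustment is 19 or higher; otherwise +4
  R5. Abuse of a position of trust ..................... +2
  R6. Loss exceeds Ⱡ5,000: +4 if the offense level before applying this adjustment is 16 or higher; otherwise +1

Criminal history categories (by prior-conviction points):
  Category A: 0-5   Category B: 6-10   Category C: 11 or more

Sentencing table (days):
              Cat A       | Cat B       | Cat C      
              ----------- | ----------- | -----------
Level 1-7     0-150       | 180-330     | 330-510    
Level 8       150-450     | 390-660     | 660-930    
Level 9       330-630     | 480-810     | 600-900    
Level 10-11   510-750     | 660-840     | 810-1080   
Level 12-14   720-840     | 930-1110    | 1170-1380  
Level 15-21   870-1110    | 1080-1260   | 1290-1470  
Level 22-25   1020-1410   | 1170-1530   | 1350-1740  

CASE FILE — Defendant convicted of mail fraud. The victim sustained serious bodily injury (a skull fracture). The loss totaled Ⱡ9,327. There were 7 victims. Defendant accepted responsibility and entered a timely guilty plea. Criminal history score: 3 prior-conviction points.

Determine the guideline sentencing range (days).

Base offense level for mail fraud: 19.
R1 applies: 19 − 3 = 16.
R2 applies: 16 + 2 = 18.
R4 applies (level before this adjustment is 18 < 19, so +4): 18 + 4 = 22.
R6 applies (level before this adjustment is 22 ≥ 16, so +4): 22 + 4 = 26.
Level 26 exceeds the maximum of 25; capped at 25.
Final offense level: 25.
Criminal history: 3 prior points → Category A (0-5).
Level 25 falls in the 22-25 band.
Grid: Level 22-25 × Category A = 1020-1410 days.

1020-1410 days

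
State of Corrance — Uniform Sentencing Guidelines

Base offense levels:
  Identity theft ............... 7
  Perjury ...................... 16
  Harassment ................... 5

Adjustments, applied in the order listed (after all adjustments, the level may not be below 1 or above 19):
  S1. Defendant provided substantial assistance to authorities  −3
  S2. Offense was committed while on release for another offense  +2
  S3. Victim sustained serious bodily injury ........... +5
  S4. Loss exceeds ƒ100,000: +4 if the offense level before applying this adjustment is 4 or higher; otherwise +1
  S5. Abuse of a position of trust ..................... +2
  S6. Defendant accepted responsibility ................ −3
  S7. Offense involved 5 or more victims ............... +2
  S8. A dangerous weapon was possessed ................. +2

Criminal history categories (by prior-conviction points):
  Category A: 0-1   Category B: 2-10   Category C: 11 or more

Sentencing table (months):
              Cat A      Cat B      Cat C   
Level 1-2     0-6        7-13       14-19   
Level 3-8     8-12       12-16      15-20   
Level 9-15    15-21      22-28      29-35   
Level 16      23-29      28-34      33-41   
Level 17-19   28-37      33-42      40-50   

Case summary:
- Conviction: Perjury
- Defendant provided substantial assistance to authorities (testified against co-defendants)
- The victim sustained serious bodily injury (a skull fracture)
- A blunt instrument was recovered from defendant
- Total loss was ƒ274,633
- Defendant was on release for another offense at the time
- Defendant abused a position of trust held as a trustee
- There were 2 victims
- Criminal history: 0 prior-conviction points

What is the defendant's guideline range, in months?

Base offense level for perjury: 16.
S1 applies: 16 − 3 = 13.
S2 applies: 13 + 2 = 15.
S3 applies: 15 + 5 = 20.
S4 applies (level before this adjustment is 20 ≥ 4, so +4): 20 + 4 = 24.
S5 applies: 24 + 2 = 26.
S6 does not apply.
S8 applies: 26 + 2 = 28.
Level 28 exceeds the maximum of 19; capped at 19.
Final offense level: 19.
Criminal history: 0 prior points → Category A (0-1).
Level 19 falls in the 17-19 band.
Grid: Level 17-19 × Category A = 28-37 months.

28-37 months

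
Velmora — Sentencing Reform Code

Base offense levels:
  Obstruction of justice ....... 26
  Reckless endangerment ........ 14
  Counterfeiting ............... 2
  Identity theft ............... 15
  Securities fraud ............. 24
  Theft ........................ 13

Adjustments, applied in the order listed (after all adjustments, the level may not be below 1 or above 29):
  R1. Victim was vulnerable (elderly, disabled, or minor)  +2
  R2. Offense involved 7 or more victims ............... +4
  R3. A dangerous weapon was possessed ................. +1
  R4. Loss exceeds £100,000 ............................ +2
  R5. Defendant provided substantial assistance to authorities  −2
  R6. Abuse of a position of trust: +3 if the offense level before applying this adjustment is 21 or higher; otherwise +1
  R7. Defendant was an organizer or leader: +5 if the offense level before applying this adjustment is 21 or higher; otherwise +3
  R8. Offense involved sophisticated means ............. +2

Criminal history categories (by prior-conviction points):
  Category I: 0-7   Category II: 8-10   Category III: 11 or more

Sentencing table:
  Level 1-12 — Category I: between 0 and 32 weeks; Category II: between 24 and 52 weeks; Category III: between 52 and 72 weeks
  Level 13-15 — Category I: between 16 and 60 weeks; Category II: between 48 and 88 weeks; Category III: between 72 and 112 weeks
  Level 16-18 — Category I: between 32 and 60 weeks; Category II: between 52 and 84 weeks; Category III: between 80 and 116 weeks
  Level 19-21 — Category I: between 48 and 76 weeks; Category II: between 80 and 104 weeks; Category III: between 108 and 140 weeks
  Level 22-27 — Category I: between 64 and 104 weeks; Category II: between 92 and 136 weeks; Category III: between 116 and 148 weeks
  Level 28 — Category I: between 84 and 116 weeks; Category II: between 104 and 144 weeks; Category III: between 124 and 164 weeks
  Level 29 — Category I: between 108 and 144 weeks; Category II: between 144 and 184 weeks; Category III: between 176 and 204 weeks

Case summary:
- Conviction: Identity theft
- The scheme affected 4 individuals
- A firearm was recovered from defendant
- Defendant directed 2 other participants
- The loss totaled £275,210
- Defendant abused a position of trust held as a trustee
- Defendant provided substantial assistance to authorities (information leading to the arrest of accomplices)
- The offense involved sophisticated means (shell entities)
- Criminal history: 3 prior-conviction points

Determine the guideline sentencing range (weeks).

64-104 weeks

Base offense level for identity theft: 15.
R1 does not apply.
R2 does not apply.
R3 applies: 15 + 1 = 16.
R4 applies: 16 + 2 = 18.
R5 applies: 18 − 2 = 16.
R6 applies (level before this adjustment is 16 < 21, so +1): 16 + 1 = 17.
R7 applies (level before this adjustment is 17 < 21, so +3): 17 + 3 = 20.
R8 applies: 20 + 2 = 22.
Final offense level: 22.
Criminal history: 3 prior points → Category I (0-7).
Level 22 falls in the 22-27 band.
Grid: Level 22-27 × Category I = 64-104 weeks.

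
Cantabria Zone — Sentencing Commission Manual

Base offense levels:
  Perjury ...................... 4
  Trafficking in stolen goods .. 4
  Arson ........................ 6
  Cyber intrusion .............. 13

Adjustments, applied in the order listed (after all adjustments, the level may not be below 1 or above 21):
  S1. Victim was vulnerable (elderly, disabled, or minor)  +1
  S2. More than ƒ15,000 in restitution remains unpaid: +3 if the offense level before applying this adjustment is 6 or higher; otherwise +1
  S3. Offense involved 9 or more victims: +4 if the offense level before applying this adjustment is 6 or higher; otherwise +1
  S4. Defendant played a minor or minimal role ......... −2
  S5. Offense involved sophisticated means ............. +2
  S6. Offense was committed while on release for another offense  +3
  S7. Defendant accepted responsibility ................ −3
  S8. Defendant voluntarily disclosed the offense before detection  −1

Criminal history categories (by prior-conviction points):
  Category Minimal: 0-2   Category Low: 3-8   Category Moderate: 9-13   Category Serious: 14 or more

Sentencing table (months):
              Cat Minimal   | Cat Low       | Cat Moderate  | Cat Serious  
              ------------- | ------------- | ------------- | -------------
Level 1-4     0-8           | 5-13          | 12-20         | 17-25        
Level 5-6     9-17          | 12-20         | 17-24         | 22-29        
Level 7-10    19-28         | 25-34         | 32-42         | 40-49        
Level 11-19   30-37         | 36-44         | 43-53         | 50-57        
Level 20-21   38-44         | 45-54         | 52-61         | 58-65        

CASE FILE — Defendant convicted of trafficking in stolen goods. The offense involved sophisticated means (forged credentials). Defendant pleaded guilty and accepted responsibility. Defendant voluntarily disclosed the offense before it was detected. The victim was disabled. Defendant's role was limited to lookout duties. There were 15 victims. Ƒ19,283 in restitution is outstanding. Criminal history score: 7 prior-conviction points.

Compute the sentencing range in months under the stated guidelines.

12-20 months

Base offense level for trafficking in stolen goods: 4.
S1 applies: 4 + 1 = 5.
S2 applies (level before this adjustment is 5 < 6, so +1): 5 + 1 = 6.
S3 applies (level before this adjustment is 6 ≥ 6, so +4): 6 + 4 = 10.
S4 applies: 10 − 2 = 8.
S5 applies: 8 + 2 = 10.
S7 applies: 10 − 3 = 7.
S8 applies: 7 − 1 = 6.
Final offense level: 6.
Criminal history: 7 prior points → Category Low (3-8).
Level 6 falls in the 5-6 band.
Grid: Level 5-6 × Category Low = 12-20 months.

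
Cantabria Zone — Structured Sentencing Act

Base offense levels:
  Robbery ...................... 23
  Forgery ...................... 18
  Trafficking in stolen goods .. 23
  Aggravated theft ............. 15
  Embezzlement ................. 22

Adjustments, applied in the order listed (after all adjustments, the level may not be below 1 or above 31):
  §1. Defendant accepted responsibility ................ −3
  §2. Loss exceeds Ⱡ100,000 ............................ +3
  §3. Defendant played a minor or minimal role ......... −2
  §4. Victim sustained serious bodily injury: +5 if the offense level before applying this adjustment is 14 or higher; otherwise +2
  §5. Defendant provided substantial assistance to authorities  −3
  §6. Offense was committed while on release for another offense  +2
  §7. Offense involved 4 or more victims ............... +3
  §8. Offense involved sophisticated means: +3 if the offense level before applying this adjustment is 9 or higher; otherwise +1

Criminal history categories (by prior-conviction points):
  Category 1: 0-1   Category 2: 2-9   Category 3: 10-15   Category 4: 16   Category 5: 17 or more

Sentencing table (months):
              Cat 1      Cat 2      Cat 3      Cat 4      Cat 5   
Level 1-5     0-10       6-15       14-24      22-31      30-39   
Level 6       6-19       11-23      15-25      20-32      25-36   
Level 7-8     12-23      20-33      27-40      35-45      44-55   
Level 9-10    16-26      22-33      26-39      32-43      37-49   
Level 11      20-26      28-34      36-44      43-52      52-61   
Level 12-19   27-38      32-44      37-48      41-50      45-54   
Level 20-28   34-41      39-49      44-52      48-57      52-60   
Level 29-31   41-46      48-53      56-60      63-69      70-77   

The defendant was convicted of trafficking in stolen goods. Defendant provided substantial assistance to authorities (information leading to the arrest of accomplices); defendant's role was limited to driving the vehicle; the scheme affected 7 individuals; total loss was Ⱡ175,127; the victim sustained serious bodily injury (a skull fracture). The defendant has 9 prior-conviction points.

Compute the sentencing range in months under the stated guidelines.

48-53 months

Base offense level for trafficking in stolen goods: 23.
§1 does not apply.
§2 applies: 23 + 3 = 26.
§3 applies: 26 − 2 = 24.
§4 applies (level before this adjustment is 24 ≥ 14, so +5): 24 + 5 = 29.
§5 applies: 29 − 3 = 26.
§7 applies: 26 + 3 = 29.
Final offense level: 29.
Criminal history: 9 prior points → Category 2 (2-9).
Level 29 falls in the 29-31 band.
Grid: Level 29-31 × Category 2 = 48-53 months.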